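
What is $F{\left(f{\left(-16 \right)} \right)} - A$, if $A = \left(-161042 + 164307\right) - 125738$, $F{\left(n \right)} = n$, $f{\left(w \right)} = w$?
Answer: $122457$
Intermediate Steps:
$A = -122473$ ($A = 3265 - 125738 = -122473$)
$F{\left(f{\left(-16 \right)} \right)} - A = -16 - -122473 = -16 + 122473 = 122457$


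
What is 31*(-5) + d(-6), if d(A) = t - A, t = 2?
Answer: -147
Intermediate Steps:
d(A) = 2 - A
31*(-5) + d(-6) = 31*(-5) + (2 - 1*(-6)) = -155 + (2 + 6) = -155 + 8 = -147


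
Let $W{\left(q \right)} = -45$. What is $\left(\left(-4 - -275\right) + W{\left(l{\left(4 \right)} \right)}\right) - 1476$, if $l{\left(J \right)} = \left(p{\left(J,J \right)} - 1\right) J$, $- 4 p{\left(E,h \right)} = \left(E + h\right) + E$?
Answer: $-1250$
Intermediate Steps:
$p{\left(E,h \right)} = - \frac{E}{2} - \frac{h}{4}$ ($p{\left(E,h \right)} = - \frac{\left(E + h\right) + E}{4} = - \frac{h + 2 E}{4} = - \frac{E}{2} - \frac{h}{4}$)
$l{\left(J \right)} = J \left(-1 - \frac{3 J}{4}\right)$ ($l{\left(J \right)} = \left(\left(- \frac{J}{2} - \frac{J}{4}\right) - 1\right) J = \left(- \frac{3 J}{4} - 1\right) J = \left(-1 - \frac{3 J}{4}\right) J = J \left(-1 - \frac{3 J}{4}\right)$)
$\left(\left(-4 - -275\right) + W{\left(l{\left(4 \right)} \right)}\right) - 1476 = \left(\left(-4 - -275\right) - 45\right) - 1476 = \left(\left(-4 + 275\right) - 45\right) - 1476 = \left(271 - 45\right) - 1476 = 226 - 1476 = -1250$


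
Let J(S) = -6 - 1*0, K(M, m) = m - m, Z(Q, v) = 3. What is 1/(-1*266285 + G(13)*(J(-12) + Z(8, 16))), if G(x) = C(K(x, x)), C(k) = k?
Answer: -1/266285 ≈ -3.7554e-6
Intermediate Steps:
K(M, m) = 0
G(x) = 0
J(S) = -6 (J(S) = -6 + 0 = -6)
1/(-1*266285 + G(13)*(J(-12) + Z(8, 16))) = 1/(-1*266285 + 0*(-6 + 3)) = 1/(-266285 + 0*(-3)) = 1/(-266285 + 0) = 1/(-266285) = -1/266285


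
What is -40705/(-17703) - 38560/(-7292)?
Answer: 34980305/4610367 ≈ 7.5873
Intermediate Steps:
-40705/(-17703) - 38560/(-7292) = -40705*(-1/17703) - 38560*(-1/7292) = 5815/2529 + 9640/1823 = 34980305/4610367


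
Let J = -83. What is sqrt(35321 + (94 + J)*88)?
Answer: sqrt(36289) ≈ 190.50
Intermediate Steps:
sqrt(35321 + (94 + J)*88) = sqrt(35321 + (94 - 83)*88) = sqrt(35321 + 11*88) = sqrt(35321 + 968) = sqrt(36289)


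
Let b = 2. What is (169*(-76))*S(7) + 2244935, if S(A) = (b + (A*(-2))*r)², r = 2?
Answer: -6437609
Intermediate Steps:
S(A) = (2 - 4*A)² (S(A) = (2 + (A*(-2))*2)² = (2 - 2*A*2)² = (2 - 4*A)²)
(169*(-76))*S(7) + 2244935 = (169*(-76))*(4*(-1 + 2*7)²) + 2244935 = -51376*(-1 + 14)² + 2244935 = -51376*13² + 2244935 = -51376*169 + 2244935 = -12844*676 + 2244935 = -8682544 + 2244935 = -6437609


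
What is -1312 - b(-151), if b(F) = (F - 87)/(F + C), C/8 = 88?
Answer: -103614/79 ≈ -1311.6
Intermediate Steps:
C = 704 (C = 8*88 = 704)
b(F) = (-87 + F)/(704 + F) (b(F) = (F - 87)/(F + 704) = (-87 + F)/(704 + F))
-1312 - b(-151) = -1312 - (-87 - 151)/(704 - 151) = -1312 - (-238)/553 = -1312 - 1*(-34/79) = -1312 + 34/79 = -103614/79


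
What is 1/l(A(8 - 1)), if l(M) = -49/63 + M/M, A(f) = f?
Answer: 9/2 ≈ 4.5000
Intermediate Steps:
l(M) = 2/9 (l(M) = -49*1/63 + 1 = -7/9 + 1 = 2/9)
1/l(A(8 - 1)) = 1/(2/9) = 9/2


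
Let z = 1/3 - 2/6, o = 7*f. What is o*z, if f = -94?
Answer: 0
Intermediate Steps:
o = -658 (o = 7*(-94) = -658)
z = 0 (z = 1*(1/3) - 2*1/6 = 1/3 - 1/3 = 0)
o*z = -658*0 = 0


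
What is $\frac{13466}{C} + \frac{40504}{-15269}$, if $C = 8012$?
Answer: $- \frac{59452847}{61167614} \approx -0.97197$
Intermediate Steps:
$\frac{13466}{C} + \frac{40504}{-15269} = \frac{13466}{8012} + \frac{40504}{-15269} = 13466 \cdot \frac{1}{8012} + 40504 \left(- \frac{1}{15269}\right) = \frac{6733}{4006} - \frac{40504}{15269} = - \frac{59452847}{61167614}$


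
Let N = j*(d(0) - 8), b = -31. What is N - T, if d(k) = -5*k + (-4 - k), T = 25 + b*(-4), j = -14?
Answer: 19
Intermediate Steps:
T = 149 (T = 25 - 31*(-4) = 25 + 124 = 149)
d(k) = -4 - 6*k
N = 168 (N = -14*((-4 - 6*0) - 8) = -14*((-4 + 0) - 8) = -14*(-4 - 8) = -14*(-12) = 168)
N - T = 168 - 1*149 = 168 - 149 = 19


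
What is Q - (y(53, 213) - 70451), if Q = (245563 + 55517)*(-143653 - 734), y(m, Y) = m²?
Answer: -43471970318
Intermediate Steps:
Q = -43472037960 (Q = 301080*(-144387) = -43472037960)
Q - (y(53, 213) - 70451) = -43472037960 - (53² - 70451) = -43472037960 - (2809 - 70451) = -43472037960 - 1*(-67642) = -43472037960 + 67642 = -43471970318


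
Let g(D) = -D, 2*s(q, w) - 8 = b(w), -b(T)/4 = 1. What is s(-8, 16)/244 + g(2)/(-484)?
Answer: 91/7381 ≈ 0.012329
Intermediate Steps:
b(T) = -4 (b(T) = -4*1 = -4)
s(q, w) = 2 (s(q, w) = 4 + (1/2)*(-4) = 4 - 2 = 2)
s(-8, 16)/244 + g(2)/(-484) = 2/244 - 1*2/(-484) = 2*(1/244) - 2*(-1/484) = 1/122 + 1/242 = 91/7381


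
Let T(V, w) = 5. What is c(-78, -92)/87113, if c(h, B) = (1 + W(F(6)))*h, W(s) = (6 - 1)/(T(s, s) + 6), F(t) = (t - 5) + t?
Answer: -96/73711 ≈ -0.0013024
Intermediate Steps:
F(t) = -5 + 2*t (F(t) = (-5 + t) + t = -5 + 2*t)
W(s) = 5/11 (W(s) = (6 - 1)/(5 + 6) = 5/11)
c(h, B) = 16*h/11 (c(h, B) = (1 + 5/11)*h = 16*h/11)
c(-78, -92)/87113 = ((16/11)*(-78))/87113 = -1248/11*1/87113 = -96/73711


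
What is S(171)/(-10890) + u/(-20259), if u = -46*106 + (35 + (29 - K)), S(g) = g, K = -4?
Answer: 5432759/24513390 ≈ 0.22162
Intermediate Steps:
u = -4808 (u = -46*106 + (35 + (29 - 1*(-4))) = -4876 + (35 + (29 + 4)) = -4876 + (35 + 33) = -4876 + 68 = -4808)
S(171)/(-10890) + u/(-20259) = 171/(-10890) - 4808/(-20259) = 171*(-1/10890) - 4808*(-1/20259) = -19/1210 + 4808/20259 = 5432759/24513390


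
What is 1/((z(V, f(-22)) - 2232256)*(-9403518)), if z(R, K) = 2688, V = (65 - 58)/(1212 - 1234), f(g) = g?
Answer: 1/20965782820224 ≈ 4.7697e-14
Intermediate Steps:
V = -7/22 (V = 7/(-22) = 7*(-1/22) = -7/22 ≈ -0.31818)
1/((z(V, f(-22)) - 2232256)*(-9403518)) = 1/((2688 - 2232256)*(-9403518)) = -1/9403518/(-2229568) = -1/2229568*(-1/9403518) = 1/20965782820224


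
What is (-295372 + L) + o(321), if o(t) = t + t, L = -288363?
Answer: -583093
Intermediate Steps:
o(t) = 2*t
(-295372 + L) + o(321) = (-295372 - 288363) + 2*321 = -583735 + 642 = -583093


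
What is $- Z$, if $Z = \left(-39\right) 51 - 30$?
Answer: $2019$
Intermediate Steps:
$Z = -2019$ ($Z = -1989 - 30 = -2019$)
$- Z = \left(-1\right) \left(-2019\right) = 2019$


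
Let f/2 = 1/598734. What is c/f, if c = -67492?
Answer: -20204877564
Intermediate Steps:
f = 1/299367 (f = 2/598734 = 2*(1/598734) = 1/299367 ≈ 3.3404e-6)
c/f = -67492/1/299367 = -67492*299367 = -20204877564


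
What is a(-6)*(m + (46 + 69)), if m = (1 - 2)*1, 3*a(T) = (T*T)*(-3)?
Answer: -4104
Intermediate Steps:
a(T) = -T² (a(T) = ((T*T)*(-3))/3 = (T²*(-3))/3 = (-3*T²)/3 = -T²)
m = -1 (m = -1*1 = -1)
a(-6)*(m + (46 + 69)) = (-1*(-6)²)*(-1 + (46 + 69)) = (-1*36)*(-1 + 115) = -36*114 = -4104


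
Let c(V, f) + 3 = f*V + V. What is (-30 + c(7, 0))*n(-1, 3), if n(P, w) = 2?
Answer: -52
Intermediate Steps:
c(V, f) = -3 + V + V*f (c(V, f) = -3 + (f*V + V) = -3 + (V*f + V) = -3 + (V + V*f) = -3 + V + V*f)
(-30 + c(7, 0))*n(-1, 3) = (-30 + (-3 + 7 + 7*0))*2 = (-30 + (-3 + 7 + 0))*2 = (-30 + 4)*2 = -26*2 = -52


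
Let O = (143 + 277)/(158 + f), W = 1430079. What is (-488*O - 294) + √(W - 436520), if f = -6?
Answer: -31206/19 + √993559 ≈ -645.65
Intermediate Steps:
O = 105/38 (O = (143 + 277)/(158 - 6) = 420/152 = 420*(1/152) = 105/38 ≈ 2.7632)
(-488*O - 294) + √(W - 436520) = (-488*105/38 - 294) + √(1430079 - 436520) = (-25620/19 - 294) + √993559 = -31206/19 + √993559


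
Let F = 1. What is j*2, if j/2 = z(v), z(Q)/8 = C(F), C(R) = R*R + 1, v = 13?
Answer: 64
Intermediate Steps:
C(R) = 1 + R² (C(R) = R² + 1 = 1 + R²)
z(Q) = 16 (z(Q) = 8*(1 + 1²) = 8*(1 + 1) = 8*2 = 16)
j = 32 (j = 2*16 = 32)
j*2 = 32*2 = 64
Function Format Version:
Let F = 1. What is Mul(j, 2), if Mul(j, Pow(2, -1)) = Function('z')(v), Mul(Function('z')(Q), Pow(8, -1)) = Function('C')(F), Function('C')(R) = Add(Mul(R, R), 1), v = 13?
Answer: 64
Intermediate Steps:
Function('C')(R) = Add(1, Pow(R, 2)) (Function('C')(R) = Add(Pow(R, 2), 1) = Add(1, Pow(R, 2)))
Function('z')(Q) = 16 (Function('z')(Q) = Mul(8, Add(1, Pow(1, 2))) = Mul(8, Add(1, 1)) = Mul(8, 2) = 16)
j = 32 (j = Mul(2, 16) = 32)
Mul(j, 2) = Mul(32, 2) = 64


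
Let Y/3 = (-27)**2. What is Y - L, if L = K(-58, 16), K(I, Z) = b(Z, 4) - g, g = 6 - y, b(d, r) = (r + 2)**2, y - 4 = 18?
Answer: 2135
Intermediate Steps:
y = 22 (y = 4 + 18 = 22)
Y = 2187 (Y = 3*(-27)**2 = 3*729 = 2187)
b(d, r) = (2 + r)**2
g = -16 (g = 6 - 1*22 = 6 - 22 = -16)
K(I, Z) = 52 (K(I, Z) = (2 + 4)**2 - 1*(-16) = 6**2 + 16 = 36 + 16 = 52)
L = 52
Y - L = 2187 - 1*52 = 2187 - 52 = 2135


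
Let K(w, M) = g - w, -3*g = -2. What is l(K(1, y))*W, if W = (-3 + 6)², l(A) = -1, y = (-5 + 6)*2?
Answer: -9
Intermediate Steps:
g = ⅔ (g = -⅓*(-2) = ⅔ ≈ 0.66667)
y = 2 (y = 1*2 = 2)
K(w, M) = ⅔ - w
W = 9 (W = 3² = 9)
l(K(1, y))*W = -1*9 = -9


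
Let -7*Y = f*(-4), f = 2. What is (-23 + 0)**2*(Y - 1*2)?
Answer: -3174/7 ≈ -453.43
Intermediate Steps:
Y = 8/7 (Y = -2*(-4)/7 = -1/7*(-8) = 8/7 ≈ 1.1429)
(-23 + 0)**2*(Y - 1*2) = (-23 + 0)**2*(8/7 - 1*2) = (-23)**2*(8/7 - 2) = 529*(-6/7) = -3174/7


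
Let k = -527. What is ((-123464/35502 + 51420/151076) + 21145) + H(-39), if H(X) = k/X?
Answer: 3022682740427/142880127 ≈ 21155.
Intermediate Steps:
H(X) = -527/X
((-123464/35502 + 51420/151076) + 21145) + H(-39) = ((-123464/35502 + 51420/151076) + 21145) - 527/(-39) = ((-123464*1/35502 + 51420*(1/151076)) + 21145) - 527*(-1/39) = ((-1012/291 + 12855/37769) + 21145) + 527/39 = (-34481423/10990779 + 21145) + 527/39 = 232365540532/10990779 + 527/39 = 3022682740427/142880127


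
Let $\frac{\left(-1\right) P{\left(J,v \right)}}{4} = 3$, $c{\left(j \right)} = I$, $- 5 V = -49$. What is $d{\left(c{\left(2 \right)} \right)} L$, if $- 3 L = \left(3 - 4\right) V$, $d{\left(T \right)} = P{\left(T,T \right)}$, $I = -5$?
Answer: $- \frac{196}{5} \approx -39.2$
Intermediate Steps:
$V = \frac{49}{5}$ ($V = \left(- \frac{1}{5}\right) \left(-49\right) = \frac{49}{5} \approx 9.8$)
$c{\left(j \right)} = -5$
$P{\left(J,v \right)} = -12$ ($P{\left(J,v \right)} = \left(-4\right) 3 = -12$)
$d{\left(T \right)} = -12$
$L = \frac{49}{15}$ ($L = - \frac{\left(3 - 4\right) \frac{49}{5}}{3} = - \frac{\left(-1\right) \frac{49}{5}}{3} = \left(- \frac{1}{3}\right) \left(- \frac{49}{5}\right) = \frac{49}{15} \approx 3.2667$)
$d{\left(c{\left(2 \right)} \right)} L = \left(-12\right) \frac{49}{15} = - \frac{196}{5}$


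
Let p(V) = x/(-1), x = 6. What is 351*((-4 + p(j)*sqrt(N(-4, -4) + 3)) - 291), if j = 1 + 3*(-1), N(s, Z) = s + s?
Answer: -103545 - 2106*I*sqrt(5) ≈ -1.0355e+5 - 4709.2*I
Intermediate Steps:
N(s, Z) = 2*s
j = -2 (j = 1 - 3 = -2)
p(V) = -6 (p(V) = 6/(-1) = 6*(-1) = -6)
351*((-4 + p(j)*sqrt(N(-4, -4) + 3)) - 291) = 351*((-4 - 6*sqrt(2*(-4) + 3)) - 291) = 351*((-4 - 6*sqrt(-8 + 3)) - 291) = 351*((-4 - 6*I*sqrt(5)) - 291) = 351*(-295 - 6*I*sqrt(5)) = -103545 - 2106*I*sqrt(5)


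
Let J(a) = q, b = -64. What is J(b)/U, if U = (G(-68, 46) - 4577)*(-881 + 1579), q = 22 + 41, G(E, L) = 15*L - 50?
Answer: -63/2748026 ≈ -2.2926e-5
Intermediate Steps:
G(E, L) = -50 + 15*L
q = 63
U = -2748026 (U = ((-50 + 15*46) - 4577)*(-881 + 1579) = ((-50 + 690) - 4577)*698 = (640 - 4577)*698 = -3937*698 = -2748026)
J(a) = 63
J(b)/U = 63/(-2748026) = 63*(-1/2748026) = -63/2748026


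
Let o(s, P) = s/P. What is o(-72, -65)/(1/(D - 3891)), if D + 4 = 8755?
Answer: 69984/13 ≈ 5383.4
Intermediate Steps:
D = 8751 (D = -4 + 8755 = 8751)
o(-72, -65)/(1/(D - 3891)) = (-72/(-65))/(1/(8751 - 3891)) = (-72*(-1/65))/(1/4860) = 72/(65*(1/4860)) = (72/65)*4860 = 69984/13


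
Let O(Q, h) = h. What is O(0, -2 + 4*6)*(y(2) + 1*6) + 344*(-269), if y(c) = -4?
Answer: -92492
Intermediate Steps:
O(0, -2 + 4*6)*(y(2) + 1*6) + 344*(-269) = (-2 + 4*6)*(-4 + 1*6) + 344*(-269) = (-2 + 24)*(-4 + 6) - 92536 = 22*2 - 92536 = 44 - 92536 = -92492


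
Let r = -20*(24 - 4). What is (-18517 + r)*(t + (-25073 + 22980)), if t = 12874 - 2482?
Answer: -156992183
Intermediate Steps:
t = 10392
r = -400 (r = -20*20 = -400)
(-18517 + r)*(t + (-25073 + 22980)) = (-18517 - 400)*(10392 + (-25073 + 22980)) = -18917*(10392 - 2093) = -18917*8299 = -156992183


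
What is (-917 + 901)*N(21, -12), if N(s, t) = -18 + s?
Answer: -48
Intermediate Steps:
(-917 + 901)*N(21, -12) = (-917 + 901)*(-18 + 21) = -16*3 = -48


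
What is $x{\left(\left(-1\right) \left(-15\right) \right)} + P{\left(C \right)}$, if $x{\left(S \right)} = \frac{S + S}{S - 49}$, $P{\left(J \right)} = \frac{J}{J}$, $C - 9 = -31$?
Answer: $\frac{2}{17} \approx 0.11765$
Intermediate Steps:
$C = -22$ ($C = 9 - 31 = -22$)
$P{\left(J \right)} = 1$
$x{\left(S \right)} = \frac{2 S}{-49 + S}$
$x{\left(\left(-1\right) \left(-15\right) \right)} + P{\left(C \right)} = \frac{2 \left(\left(-1\right) \left(-15\right)\right)}{-49 - -15} + 1 = 2 \cdot 15 \frac{1}{-49 + 15} + 1 = 2 \cdot 15 \frac{1}{-34} + 1 = 2 \cdot 15 \left(- \frac{1}{34}\right) + 1 = - \frac{15}{17} + 1 = \frac{2}{17}$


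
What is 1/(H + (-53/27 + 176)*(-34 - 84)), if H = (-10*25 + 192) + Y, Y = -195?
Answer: -27/561313 ≈ -4.8102e-5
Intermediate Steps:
H = -253 (H = (-10*25 + 192) - 195 = (-250 + 192) - 195 = -58 - 195 = -253)
1/(H + (-53/27 + 176)*(-34 - 84)) = 1/(-253 + (-53/27 + 176)*(-34 - 84)) = 1/(-253 + (-53*1/27 + 176)*(-118)) = 1/(-253 + (-53/27 + 176)*(-118)) = 1/(-253 + (4699/27)*(-118)) = 1/(-253 - 554482/27) = 1/(-561313/27) = -27/561313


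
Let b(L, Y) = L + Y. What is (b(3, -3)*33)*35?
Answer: 0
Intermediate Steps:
(b(3, -3)*33)*35 = ((3 - 3)*33)*35 = (0*33)*35 = 0*35 = 0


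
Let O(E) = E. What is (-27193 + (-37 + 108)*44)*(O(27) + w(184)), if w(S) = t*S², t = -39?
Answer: 31779672633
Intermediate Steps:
w(S) = -39*S²
(-27193 + (-37 + 108)*44)*(O(27) + w(184)) = (-27193 + (-37 + 108)*44)*(27 - 39*184²) = (-27193 + 71*44)*(27 - 39*33856) = (-27193 + 3124)*(27 - 1320384) = -24069*(-1320357) = 31779672633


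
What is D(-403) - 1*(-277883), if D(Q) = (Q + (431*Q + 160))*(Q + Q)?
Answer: 140470299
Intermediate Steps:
D(Q) = 2*Q*(160 + 432*Q) (D(Q) = (Q + (160 + 431*Q))*(2*Q) = (160 + 432*Q)*(2*Q) = 2*Q*(160 + 432*Q))
D(-403) - 1*(-277883) = 32*(-403)*(10 + 27*(-403)) - 1*(-277883) = 32*(-403)*(10 - 10881) + 277883 = 32*(-403)*(-10871) + 277883 = 140192416 + 277883 = 140470299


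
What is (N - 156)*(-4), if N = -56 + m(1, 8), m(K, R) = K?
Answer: 844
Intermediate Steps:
N = -55 (N = -56 + 1 = -55)
(N - 156)*(-4) = (-55 - 156)*(-4) = -211*(-4) = 844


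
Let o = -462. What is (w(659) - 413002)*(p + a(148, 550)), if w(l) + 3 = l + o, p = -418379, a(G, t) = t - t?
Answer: 172710198232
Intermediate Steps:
a(G, t) = 0
w(l) = -465 + l (w(l) = -3 + (l - 462) = -3 + (-462 + l) = -465 + l)
(w(659) - 413002)*(p + a(148, 550)) = ((-465 + 659) - 413002)*(-418379 + 0) = (194 - 413002)*(-418379) = -412808*(-418379) = 172710198232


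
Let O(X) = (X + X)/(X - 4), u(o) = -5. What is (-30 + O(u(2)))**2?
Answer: 67600/81 ≈ 834.57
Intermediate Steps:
O(X) = 2*X/(-4 + X) (O(X) = (2*X)/(-4 + X) = 2*X/(-4 + X))
(-30 + O(u(2)))**2 = (-30 + 2*(-5)/(-4 - 5))**2 = (-30 + 2*(-5)/(-9))**2 = (-30 + 2*(-5)*(-1/9))**2 = (-30 + 10/9)**2 = (-260/9)**2 = 67600/81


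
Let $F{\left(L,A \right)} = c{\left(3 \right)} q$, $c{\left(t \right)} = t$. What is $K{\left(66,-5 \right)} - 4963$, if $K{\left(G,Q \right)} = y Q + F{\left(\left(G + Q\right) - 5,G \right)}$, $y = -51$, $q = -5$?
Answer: $-4723$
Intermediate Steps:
$F{\left(L,A \right)} = -15$ ($F{\left(L,A \right)} = 3 \left(-5\right) = -15$)
$K{\left(G,Q \right)} = -15 - 51 Q$ ($K{\left(G,Q \right)} = - 51 Q - 15 = -15 - 51 Q$)
$K{\left(66,-5 \right)} - 4963 = \left(-15 - -255\right) - 4963 = \left(-15 + 255\right) - 4963 = 240 - 4963 = -4723$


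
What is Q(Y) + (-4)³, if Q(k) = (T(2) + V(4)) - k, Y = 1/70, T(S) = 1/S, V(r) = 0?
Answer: -2223/35 ≈ -63.514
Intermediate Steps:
Y = 1/70 ≈ 0.014286
Q(k) = ½ - k (Q(k) = (1/2 + 0) - k = (½ + 0) - k = ½ - k)
Q(Y) + (-4)³ = (½ - 1*1/70) + (-4)³ = (½ - 1/70) - 64 = 17/35 - 64 = -2223/35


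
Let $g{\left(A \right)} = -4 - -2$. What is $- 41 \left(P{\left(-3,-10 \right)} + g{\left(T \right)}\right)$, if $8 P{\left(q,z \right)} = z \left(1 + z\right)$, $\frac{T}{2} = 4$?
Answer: $- \frac{1517}{4} \approx -379.25$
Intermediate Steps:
$T = 8$ ($T = 2 \cdot 4 = 8$)
$g{\left(A \right)} = -2$ ($g{\left(A \right)} = -4 + 2 = -2$)
$P{\left(q,z \right)} = \frac{z \left(1 + z\right)}{8}$
$- 41 \left(P{\left(-3,-10 \right)} + g{\left(T \right)}\right) = - 41 \left(\frac{1}{8} \left(-10\right) \left(1 - 10\right) - 2\right) = - 41 \left(\frac{1}{8} \left(-10\right) \left(-9\right) - 2\right) = - 41 \left(\frac{45}{4} - 2\right) = \left(-41\right) \frac{37}{4} = - \frac{1517}{4}$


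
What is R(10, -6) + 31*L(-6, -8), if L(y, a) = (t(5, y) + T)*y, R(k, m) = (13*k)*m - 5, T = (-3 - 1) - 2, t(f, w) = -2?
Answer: 703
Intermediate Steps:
T = -6 (T = -4 - 2 = -6)
R(k, m) = -5 + 13*k*m (R(k, m) = 13*k*m - 5 = -5 + 13*k*m)
L(y, a) = -8*y (L(y, a) = (-2 - 6)*y = -8*y)
R(10, -6) + 31*L(-6, -8) = (-5 + 13*10*(-6)) + 31*(-8*(-6)) = (-5 - 780) + 31*48 = -785 + 1488 = 703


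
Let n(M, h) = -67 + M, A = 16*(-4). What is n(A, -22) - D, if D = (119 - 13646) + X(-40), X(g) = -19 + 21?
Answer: 13394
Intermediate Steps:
X(g) = 2
A = -64
D = -13525 (D = (119 - 13646) + 2 = -13527 + 2 = -13525)
n(A, -22) - D = (-67 - 64) - 1*(-13525) = -131 + 13525 = 13394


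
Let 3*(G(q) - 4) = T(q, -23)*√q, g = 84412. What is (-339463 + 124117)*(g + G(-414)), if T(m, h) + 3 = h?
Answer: -18178647936 + 5598996*I*√46 ≈ -1.8179e+10 + 3.7974e+7*I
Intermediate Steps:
T(m, h) = -3 + h
G(q) = 4 - 26*√q/3 (G(q) = 4 + ((-3 - 23)*√q)/3 = 4 + (-26*√q)/3 = 4 - 26*√q/3)
(-339463 + 124117)*(g + G(-414)) = (-339463 + 124117)*(84412 + (4 - 26*I*√46)) = -215346*(84412 + (4 - 26*I*√46)) = -215346*(84416 - 26*I*√46) = -18178647936 + 5598996*I*√46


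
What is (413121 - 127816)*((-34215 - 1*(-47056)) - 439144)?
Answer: -121626377415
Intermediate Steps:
(413121 - 127816)*((-34215 - 1*(-47056)) - 439144) = 285305*((-34215 + 47056) - 439144) = 285305*(12841 - 439144) = 285305*(-426303) = -121626377415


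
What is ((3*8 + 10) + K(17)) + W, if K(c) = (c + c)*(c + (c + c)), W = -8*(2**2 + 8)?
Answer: 1672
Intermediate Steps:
W = -96 (W = -8*(4 + 8) = -8*12 = -96)
K(c) = 6*c**2 (K(c) = (2*c)*(c + 2*c) = (2*c)*(3*c) = 6*c**2)
((3*8 + 10) + K(17)) + W = ((3*8 + 10) + 6*17**2) - 96 = ((24 + 10) + 6*289) - 96 = (34 + 1734) - 96 = 1768 - 96 = 1672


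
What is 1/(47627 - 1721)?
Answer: 1/45906 ≈ 2.1784e-5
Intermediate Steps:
1/(47627 - 1721) = 1/45906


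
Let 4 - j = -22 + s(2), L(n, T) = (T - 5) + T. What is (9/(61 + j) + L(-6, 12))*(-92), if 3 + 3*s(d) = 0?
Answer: -38663/22 ≈ -1757.4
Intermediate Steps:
L(n, T) = -5 + 2*T (L(n, T) = (-5 + T) + T = -5 + 2*T)
s(d) = -1 (s(d) = -1 + (⅓)*0 = -1 + 0 = -1)
j = 27 (j = 4 - (-22 - 1) = 4 - 1*(-23) = 4 + 23 = 27)
(9/(61 + j) + L(-6, 12))*(-92) = (9/(61 + 27) + (-5 + 2*12))*(-92) = (9/88 + (-5 + 24))*(-92) = (9*(1/88) + 19)*(-92) = (9/88 + 19)*(-92) = (1681/88)*(-92) = -38663/22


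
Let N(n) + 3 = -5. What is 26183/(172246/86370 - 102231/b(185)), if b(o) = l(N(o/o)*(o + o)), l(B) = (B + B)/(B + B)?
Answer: -1130712855/4414759612 ≈ -0.25612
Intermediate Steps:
N(n) = -8 (N(n) = -3 - 5 = -8)
l(B) = 1 (l(B) = (2*B)/((2*B)) = (2*B)*(1/(2*B)) = 1)
b(o) = 1
26183/(172246/86370 - 102231/b(185)) = 26183/(172246/86370 - 102231/1) = 26183/(172246*(1/86370) - 102231*1) = 26183/(86123/43185 - 102231) = 26183/(-4414759612/43185) = 26183*(-43185/4414759612) = -1130712855/4414759612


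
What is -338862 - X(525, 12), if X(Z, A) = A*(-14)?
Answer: -338694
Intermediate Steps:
X(Z, A) = -14*A
-338862 - X(525, 12) = -338862 - (-14)*12 = -338862 - 1*(-168) = -338862 + 168 = -338694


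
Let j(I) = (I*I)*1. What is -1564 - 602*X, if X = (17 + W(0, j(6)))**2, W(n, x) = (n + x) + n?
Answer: -1692582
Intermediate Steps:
j(I) = I**2 (j(I) = I**2*1 = I**2)
W(n, x) = x + 2*n
X = 2809 (X = (17 + (6**2 + 2*0))**2 = (17 + (36 + 0))**2 = (17 + 36)**2 = 53**2 = 2809)
-1564 - 602*X = -1564 - 602*2809 = -1564 - 1691018 = -1692582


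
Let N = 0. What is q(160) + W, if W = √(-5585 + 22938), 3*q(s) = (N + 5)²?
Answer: 25/3 + √17353 ≈ 140.06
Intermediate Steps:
q(s) = 25/3 (q(s) = (0 + 5)²/3 = (⅓)*5² = (⅓)*25 = 25/3)
W = √17353 ≈ 131.73
q(160) + W = 25/3 + √17353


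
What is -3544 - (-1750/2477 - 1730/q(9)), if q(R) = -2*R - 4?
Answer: -98686723/27247 ≈ -3621.9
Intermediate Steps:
q(R) = -4 - 2*R
-3544 - (-1750/2477 - 1730/q(9)) = -3544 - (-1750/2477 - 1730/(-4 - 2*9)) = -3544 - (-1750*1/2477 - 1730/(-4 - 18)) = -3544 - (-1750/2477 - 1730/(-22)) = -3544 - (-1750/2477 - 1730*(-1/22)) = -3544 - (-1750/2477 + 865/11) = -3544 - 1*2123355/27247 = -3544 - 2123355/27247 = -98686723/27247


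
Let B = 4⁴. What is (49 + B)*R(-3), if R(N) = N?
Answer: -915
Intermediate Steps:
B = 256
(49 + B)*R(-3) = (49 + 256)*(-3) = 305*(-3) = -915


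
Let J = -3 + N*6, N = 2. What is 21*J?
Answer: 189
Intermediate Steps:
J = 9 (J = -3 + 2*6 = -3 + 12 = 9)
21*J = 21*9 = 189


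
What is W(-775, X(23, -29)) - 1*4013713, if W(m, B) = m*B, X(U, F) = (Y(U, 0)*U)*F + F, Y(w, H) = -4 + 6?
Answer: -2957388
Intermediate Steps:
Y(w, H) = 2
X(U, F) = F + 2*F*U (X(U, F) = (2*U)*F + F = 2*F*U + F = F + 2*F*U)
W(m, B) = B*m
W(-775, X(23, -29)) - 1*4013713 = -29*(1 + 2*23)*(-775) - 1*4013713 = -29*(1 + 46)*(-775) - 4013713 = -29*47*(-775) - 4013713 = -1363*(-775) - 4013713 = 1056325 - 4013713 = -2957388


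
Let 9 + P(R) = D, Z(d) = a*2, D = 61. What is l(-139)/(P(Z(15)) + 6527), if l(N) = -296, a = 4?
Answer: -296/6579 ≈ -0.044992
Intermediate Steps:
Z(d) = 8 (Z(d) = 4*2 = 8)
P(R) = 52 (P(R) = -9 + 61 = 52)
l(-139)/(P(Z(15)) + 6527) = -296/(52 + 6527) = -296/6579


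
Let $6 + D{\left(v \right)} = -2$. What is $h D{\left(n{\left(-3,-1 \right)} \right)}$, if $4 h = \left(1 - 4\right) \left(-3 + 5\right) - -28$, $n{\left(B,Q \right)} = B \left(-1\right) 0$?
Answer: $-44$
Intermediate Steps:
$n{\left(B,Q \right)} = 0$ ($n{\left(B,Q \right)} = - B 0 = 0$)
$h = \frac{11}{2}$ ($h = \frac{\left(1 - 4\right) \left(-3 + 5\right) - -28}{4} = \frac{\left(-3\right) 2 + 28}{4} = \frac{-6 + 28}{4} = \frac{1}{4} \cdot 22 = \frac{11}{2} \approx 5.5$)
$D{\left(v \right)} = -8$ ($D{\left(v \right)} = -6 - 2 = -8$)
$h D{\left(n{\left(-3,-1 \right)} \right)} = \frac{11}{2} \left(-8\right) = -44$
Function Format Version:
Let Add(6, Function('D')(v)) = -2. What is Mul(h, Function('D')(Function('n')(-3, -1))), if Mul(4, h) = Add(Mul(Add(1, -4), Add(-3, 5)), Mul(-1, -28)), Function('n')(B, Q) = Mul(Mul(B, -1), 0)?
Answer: -44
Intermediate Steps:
Function('n')(B, Q) = 0 (Function('n')(B, Q) = Mul(Mul(-1, B), 0) = 0)
h = Rational(11, 2) (h = Mul(Rational(1, 4), Add(Mul(Add(1, -4), Add(-3, 5)), Mul(-1, -28))) = Mul(Rational(1, 4), Add(Mul(-3, 2), 28)) = Mul(Rational(1, 4), Add(-6, 28)) = Mul(Rational(1, 4), 22) = Rational(11, 2) ≈ 5.5000)
Function('D')(v) = -8 (Function('D')(v) = Add(-6, -2) = -8)
Mul(h, Function('D')(Function('n')(-3, -1))) = Mul(Rational(11, 2), -8) = -44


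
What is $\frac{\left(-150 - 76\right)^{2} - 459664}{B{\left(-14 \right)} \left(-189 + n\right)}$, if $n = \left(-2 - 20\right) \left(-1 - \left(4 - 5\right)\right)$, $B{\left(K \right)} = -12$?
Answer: $- \frac{34049}{189} \approx -180.15$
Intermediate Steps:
$n = 0$ ($n = \left(-2 - 20\right) \left(-1 - \left(4 - 5\right)\right) = - 22 \left(-1 - -1\right) = - 22 \left(-1 + 1\right) = \left(-22\right) 0 = 0$)
$\frac{\left(-150 - 76\right)^{2} - 459664}{B{\left(-14 \right)} \left(-189 + n\right)} = \frac{\left(-150 - 76\right)^{2} - 459664}{\left(-12\right) \left(-189 + 0\right)} = \frac{\left(-226\right)^{2} - 459664}{\left(-12\right) \left(-189\right)} = \frac{51076 - 459664}{2268} = \left(-408588\right) \frac{1}{2268} = - \frac{34049}{189}$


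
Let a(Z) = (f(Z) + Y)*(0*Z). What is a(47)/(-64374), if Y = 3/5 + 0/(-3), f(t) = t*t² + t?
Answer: 0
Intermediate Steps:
f(t) = t + t³ (f(t) = t³ + t = t + t³)
Y = ⅗ (Y = 3*(⅕) + 0*(-⅓) = ⅗ + 0 = ⅗ ≈ 0.60000)
a(Z) = 0 (a(Z) = ((Z + Z³) + ⅗)*(0*Z) = (⅗ + Z + Z³)*0 = 0)
a(47)/(-64374) = 0/(-64374) = 0*(-1/64374) = 0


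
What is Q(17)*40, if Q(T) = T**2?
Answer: 11560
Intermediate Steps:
Q(17)*40 = 17**2*40 = 289*40 = 11560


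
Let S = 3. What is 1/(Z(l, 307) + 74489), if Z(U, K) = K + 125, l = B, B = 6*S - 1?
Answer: 1/74921 ≈ 1.3347e-5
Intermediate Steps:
B = 17 (B = 6*3 - 1 = 18 - 1 = 17)
l = 17
Z(U, K) = 125 + K
1/(Z(l, 307) + 74489) = 1/((125 + 307) + 74489) = 1/(432 + 74489) = 1/74921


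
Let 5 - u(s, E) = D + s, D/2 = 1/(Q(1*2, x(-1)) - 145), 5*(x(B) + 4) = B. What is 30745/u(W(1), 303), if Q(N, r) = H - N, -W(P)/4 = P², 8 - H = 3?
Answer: 436579/128 ≈ 3410.8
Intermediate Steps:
x(B) = -4 + B/5
H = 5 (H = 8 - 1*3 = 8 - 3 = 5)
W(P) = -4*P²
Q(N, r) = 5 - N
D = -1/71 (D = 2/((5 - 2) - 145) = 2/(3 - 145) = 2/(-142) = 2*(-1/142) = -1/71 ≈ -0.014085)
u(s, E) = 356/71 - s (u(s, E) = 5 - (-1/71 + s) = 5 + (1/71 - s) = 356/71 - s)
30745/u(W(1), 303) = 30745/(356/71 - (-4)*1²) = 30745/(356/71 - (-4)) = 30745/(356/71 - 1*(-4)) = 30745/(356/71 + 4) = 30745/(640/71) = 30745*(71/640) = 436579/128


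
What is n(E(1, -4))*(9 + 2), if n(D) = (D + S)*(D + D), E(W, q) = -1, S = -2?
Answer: 66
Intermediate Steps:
n(D) = 2*D*(-2 + D) (n(D) = (D - 2)*(D + D) = (-2 + D)*(2*D) = 2*D*(-2 + D))
n(E(1, -4))*(9 + 2) = (2*(-1)*(-2 - 1))*(9 + 2) = (2*(-1)*(-3))*11 = 6*11 = 66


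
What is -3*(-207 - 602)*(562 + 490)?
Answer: 2553204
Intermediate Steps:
-3*(-207 - 602)*(562 + 490) = -(-2427)*1052 = -3*(-851068) = 2553204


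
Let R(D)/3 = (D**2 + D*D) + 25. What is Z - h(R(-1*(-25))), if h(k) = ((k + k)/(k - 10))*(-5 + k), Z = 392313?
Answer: 293490219/763 ≈ 3.8465e+5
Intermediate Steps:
R(D) = 75 + 6*D**2 (R(D) = 3*((D**2 + D*D) + 25) = 3*((D**2 + D**2) + 25) = 3*(2*D**2 + 25) = 3*(25 + 2*D**2) = 75 + 6*D**2)
h(k) = 2*k*(-5 + k)/(-10 + k) (h(k) = ((2*k)/(-10 + k))*(-5 + k) = (2*k/(-10 + k))*(-5 + k) = 2*k*(-5 + k)/(-10 + k))
Z - h(R(-1*(-25))) = 392313 - 2*(75 + 6*(-1*(-25))**2)*(-5 + (75 + 6*(-1*(-25))**2))/(-10 + (75 + 6*(-1*(-25))**2)) = 392313 - 2*(75 + 6*25**2)*(-5 + (75 + 6*25**2))/(-10 + (75 + 6*25**2)) = 392313 - 2*(75 + 6*625)*(-5 + (75 + 6*625))/(-10 + (75 + 6*625)) = 392313 - 2*(75 + 3750)*(-5 + (75 + 3750))/(-10 + (75 + 3750)) = 392313 - 2*3825*(-5 + 3825)/(-10 + 3825) = 392313 - 2*3825*3820/3815 = 392313 - 1*5844600/763 = 392313 - 5844600/763 = 293490219/763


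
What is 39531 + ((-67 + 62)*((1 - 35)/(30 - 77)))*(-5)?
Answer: 1858807/47 ≈ 39549.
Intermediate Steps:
39531 + ((-67 + 62)*((1 - 35)/(30 - 77)))*(-5) = 39531 - (-170)/(-47)*(-5) = 39531 - (-170)*(-1)/47*(-5) = 39531 - 5*34/47*(-5) = 39531 - 170/47*(-5) = 39531 + 850/47 = 1858807/47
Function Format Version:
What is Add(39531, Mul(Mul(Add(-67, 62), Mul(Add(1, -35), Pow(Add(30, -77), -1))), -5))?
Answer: Rational(1858807, 47) ≈ 39549.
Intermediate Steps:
Add(39531, Mul(Mul(Add(-67, 62), Mul(Add(1, -35), Pow(Add(30, -77), -1))), -5)) = Add(39531, Mul(Mul(-5, Mul(-34, Pow(-47, -1))), -5)) = Add(39531, Mul(Mul(-5, Mul(-34, Rational(-1, 47))), -5)) = Add(39531, Mul(Mul(-5, Rational(34, 47)), -5)) = Add(39531, Mul(Rational(-170, 47), -5)) = Add(39531, Rational(850, 47)) = Rational(1858807, 47)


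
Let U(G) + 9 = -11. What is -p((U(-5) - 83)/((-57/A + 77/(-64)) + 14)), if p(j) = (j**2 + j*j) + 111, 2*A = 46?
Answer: -71583157943/230705721 ≈ -310.28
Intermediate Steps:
A = 23 (A = (1/2)*46 = 23)
U(G) = -20 (U(G) = -9 - 11 = -20)
p(j) = 111 + 2*j**2 (p(j) = (j**2 + j**2) + 111 = 2*j**2 + 111 = 111 + 2*j**2)
-p((U(-5) - 83)/((-57/A + 77/(-64)) + 14)) = -(111 + 2*((-20 - 83)/((-57/23 + 77/(-64)) + 14))**2) = -(111 + 2*(-103/((-57*1/23 + 77*(-1/64)) + 14))**2) = -(111 + 2*(-103/((-57/23 - 77/64) + 14))**2) = -(111 + 2*(-103/(-5419/1472 + 14))**2) = -(111 + 2*(-103/15189/1472)**2) = -(111 + 2*(-103*1472/15189)**2) = -(111 + 2*(-151616/15189)**2) = -(111 + 2*(22987411456/230705721)) = -(111 + 45974822912/230705721) = -1*71583157943/230705721 = -71583157943/230705721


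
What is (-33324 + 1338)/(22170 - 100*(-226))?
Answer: -15993/22385 ≈ -0.71445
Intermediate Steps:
(-33324 + 1338)/(22170 - 100*(-226)) = -31986/(22170 + 22600) = -31986/44770 = -31986*1/44770 = -15993/22385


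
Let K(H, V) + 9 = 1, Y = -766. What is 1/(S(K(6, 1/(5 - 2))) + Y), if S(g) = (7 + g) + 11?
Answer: -1/756 ≈ -0.0013228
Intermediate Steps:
K(H, V) = -8 (K(H, V) = -9 + 1 = -8)
S(g) = 18 + g
1/(S(K(6, 1/(5 - 2))) + Y) = 1/((18 - 8) - 766) = 1/(10 - 766) = 1/(-756) = -1/756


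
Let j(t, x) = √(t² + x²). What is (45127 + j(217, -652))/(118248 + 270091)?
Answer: 45127/388339 + √472193/388339 ≈ 0.11797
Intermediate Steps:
(45127 + j(217, -652))/(118248 + 270091) = (45127 + √(217² + (-652)²))/(118248 + 270091) = (45127 + √(47089 + 425104))/388339 = (45127 + √472193)*(1/388339) = 45127/388339 + √472193/388339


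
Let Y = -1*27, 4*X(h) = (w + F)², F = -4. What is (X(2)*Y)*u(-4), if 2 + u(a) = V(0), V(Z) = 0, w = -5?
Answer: 2187/2 ≈ 1093.5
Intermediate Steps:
u(a) = -2 (u(a) = -2 + 0 = -2)
X(h) = 81/4 (X(h) = (-5 - 4)²/4 = (¼)*(-9)² = (¼)*81 = 81/4)
Y = -27
(X(2)*Y)*u(-4) = ((81/4)*(-27))*(-2) = -2187/4*(-2) = 2187/2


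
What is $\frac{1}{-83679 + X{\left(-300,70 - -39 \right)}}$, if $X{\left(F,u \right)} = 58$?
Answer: $- \frac{1}{83621} \approx -1.1959 \cdot 10^{-5}$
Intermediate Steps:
$\frac{1}{-83679 + X{\left(-300,70 - -39 \right)}} = \frac{1}{-83679 + 58} = \frac{1}{-83621} = - \frac{1}{83621}$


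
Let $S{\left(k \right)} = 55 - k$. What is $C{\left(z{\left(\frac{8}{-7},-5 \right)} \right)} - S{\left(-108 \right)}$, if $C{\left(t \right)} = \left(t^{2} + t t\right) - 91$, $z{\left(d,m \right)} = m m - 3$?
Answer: $714$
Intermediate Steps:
$z{\left(d,m \right)} = -3 + m^{2}$ ($z{\left(d,m \right)} = m^{2} - 3 = -3 + m^{2}$)
$C{\left(t \right)} = -91 + 2 t^{2}$ ($C{\left(t \right)} = \left(t^{2} + t^{2}\right) - 91 = 2 t^{2} - 91 = -91 + 2 t^{2}$)
$C{\left(z{\left(\frac{8}{-7},-5 \right)} \right)} - S{\left(-108 \right)} = \left(-91 + 2 \left(-3 + \left(-5\right)^{2}\right)^{2}\right) - \left(55 - -108\right) = \left(-91 + 2 \left(-3 + 25\right)^{2}\right) - \left(55 + 108\right) = \left(-91 + 2 \cdot 22^{2}\right) - 163 = \left(-91 + 2 \cdot 484\right) - 163 = \left(-91 + 968\right) - 163 = 877 - 163 = 714$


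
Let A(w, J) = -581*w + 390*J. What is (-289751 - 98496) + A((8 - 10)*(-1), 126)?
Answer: -340269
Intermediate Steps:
(-289751 - 98496) + A((8 - 10)*(-1), 126) = (-289751 - 98496) + (-581*(8 - 10)*(-1) + 390*126) = -388247 + (-(-1162)*(-1) + 49140) = -388247 + (-581*2 + 49140) = -388247 + (-1162 + 49140) = -388247 + 47978 = -340269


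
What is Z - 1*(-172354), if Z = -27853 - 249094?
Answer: -104593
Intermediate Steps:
Z = -276947
Z - 1*(-172354) = -276947 - 1*(-172354) = -276947 + 172354 = -104593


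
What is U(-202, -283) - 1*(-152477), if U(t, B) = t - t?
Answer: 152477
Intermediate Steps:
U(t, B) = 0
U(-202, -283) - 1*(-152477) = 0 - 1*(-152477) = 0 + 152477 = 152477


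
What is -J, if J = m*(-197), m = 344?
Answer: 67768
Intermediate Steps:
J = -67768 (J = 344*(-197) = -67768)
-J = -1*(-67768) = 67768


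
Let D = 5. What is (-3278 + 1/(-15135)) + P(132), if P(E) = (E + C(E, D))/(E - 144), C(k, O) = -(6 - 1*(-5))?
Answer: -66353523/20180 ≈ -3288.1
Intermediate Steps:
C(k, O) = -11 (C(k, O) = -(6 + 5) = -1*11 = -11)
P(E) = (-11 + E)/(-144 + E) (P(E) = (E - 11)/(E - 144) = (-11 + E)/(-144 + E))
(-3278 + 1/(-15135)) + P(132) = (-3278 + 1/(-15135)) + (-11 + 132)/(-144 + 132) = (-3278 - 1/15135) + 121/(-12) = -49612531/15135 - 1/12*121 = -49612531/15135 - 121/12 = -66353523/20180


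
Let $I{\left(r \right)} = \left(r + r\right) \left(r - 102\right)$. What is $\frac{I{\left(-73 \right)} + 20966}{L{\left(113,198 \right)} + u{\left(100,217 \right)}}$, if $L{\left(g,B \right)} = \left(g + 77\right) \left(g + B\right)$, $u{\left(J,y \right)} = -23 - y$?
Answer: $\frac{23258}{29425} \approx 0.79042$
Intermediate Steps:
$I{\left(r \right)} = 2 r \left(-102 + r\right)$
$L{\left(g,B \right)} = \left(77 + g\right) \left(B + g\right)$
$\frac{I{\left(-73 \right)} + 20966}{L{\left(113,198 \right)} + u{\left(100,217 \right)}} = \frac{2 \left(-73\right) \left(-102 - 73\right) + 20966}{\left(113^{2} + 77 \cdot 198 + 77 \cdot 113 + 198 \cdot 113\right) - 240} = \frac{2 \left(-73\right) \left(-175\right) + 20966}{\left(12769 + 15246 + 8701 + 22374\right) - 240} = \frac{25550 + 20966}{59090 - 240} = \frac{46516}{58850} = 46516 \cdot \frac{1}{58850} = \frac{23258}{29425}$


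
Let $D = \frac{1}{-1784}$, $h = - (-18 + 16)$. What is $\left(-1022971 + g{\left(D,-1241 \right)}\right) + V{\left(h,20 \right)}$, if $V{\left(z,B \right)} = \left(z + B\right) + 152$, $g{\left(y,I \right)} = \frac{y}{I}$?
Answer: $- \frac{2264415281367}{2213944} \approx -1.0228 \cdot 10^{6}$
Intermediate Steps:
$h = 2$ ($h = \left(-1\right) \left(-2\right) = 2$)
$D = - \frac{1}{1784} \approx -0.00056054$
$V{\left(z,B \right)} = 152 + B + z$ ($V{\left(z,B \right)} = \left(B + z\right) + 152 = 152 + B + z$)
$\left(-1022971 + g{\left(D,-1241 \right)}\right) + V{\left(h,20 \right)} = \left(-1022971 - \frac{1}{1784 \left(-1241\right)}\right) + \left(152 + 20 + 2\right) = \left(-1022971 - - \frac{1}{2213944}\right) + 174 = \left(-1022971 + \frac{1}{2213944}\right) + 174 = - \frac{2264800507623}{2213944} + 174 = - \frac{2264415281367}{2213944}$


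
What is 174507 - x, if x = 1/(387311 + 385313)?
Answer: 134828296367/772624 ≈ 1.7451e+5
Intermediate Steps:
x = 1/772624 ≈ 1.2943e-6
174507 - x = 174507 - 1*1/772624 = 174507 - 1/772624 = 134828296367/772624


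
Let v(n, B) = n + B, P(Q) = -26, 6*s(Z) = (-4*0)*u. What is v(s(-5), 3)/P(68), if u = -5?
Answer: -3/26 ≈ -0.11538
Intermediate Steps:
s(Z) = 0 (s(Z) = (-4*0*(-5))/6 = (0*(-5))/6 = (1/6)*0 = 0)
v(n, B) = B + n
v(s(-5), 3)/P(68) = (3 + 0)/(-26) = 3*(-1/26) = -3/26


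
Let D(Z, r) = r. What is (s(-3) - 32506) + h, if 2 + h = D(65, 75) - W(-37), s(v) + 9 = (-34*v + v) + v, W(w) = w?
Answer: -32309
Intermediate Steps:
s(v) = -9 - 32*v (s(v) = -9 + ((-34*v + v) + v) = -9 + (-33*v + v) = -9 - 32*v)
h = 110 (h = -2 + (75 - 1*(-37)) = -2 + (75 + 37) = -2 + 112 = 110)
(s(-3) - 32506) + h = ((-9 - 32*(-3)) - 32506) + 110 = ((-9 + 96) - 32506) + 110 = (87 - 32506) + 110 = -32419 + 110 = -32309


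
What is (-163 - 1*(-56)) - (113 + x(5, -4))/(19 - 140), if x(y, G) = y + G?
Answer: -12833/121 ≈ -106.06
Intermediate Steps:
x(y, G) = G + y
(-163 - 1*(-56)) - (113 + x(5, -4))/(19 - 140) = (-163 - 1*(-56)) - (113 + (-4 + 5))/(19 - 140) = (-163 + 56) - (113 + 1)/(-121) = -107 - 114*(-1)/121 = -107 - 1*(-114/121) = -107 + 114/121 = -12833/121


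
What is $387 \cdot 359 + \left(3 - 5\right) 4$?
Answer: $138925$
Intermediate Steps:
$387 \cdot 359 + \left(3 - 5\right) 4 = 138933 - 8 = 138925$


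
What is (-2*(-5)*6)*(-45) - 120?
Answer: -2820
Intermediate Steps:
(-2*(-5)*6)*(-45) - 120 = (10*6)*(-45) - 120 = 60*(-45) - 120 = -2700 - 120 = -2820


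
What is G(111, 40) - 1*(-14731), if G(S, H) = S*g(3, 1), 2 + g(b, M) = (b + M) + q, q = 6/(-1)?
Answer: 14287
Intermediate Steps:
q = -6 (q = 6*(-1) = -6)
g(b, M) = -8 + M + b (g(b, M) = -2 + ((b + M) - 6) = -2 + ((M + b) - 6) = -2 + (-6 + M + b) = -8 + M + b)
G(S, H) = -4*S (G(S, H) = S*(-8 + 1 + 3) = S*(-4) = -4*S)
G(111, 40) - 1*(-14731) = -4*111 - 1*(-14731) = -444 + 14731 = 14287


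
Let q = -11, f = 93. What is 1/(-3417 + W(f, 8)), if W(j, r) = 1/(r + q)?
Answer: -3/10252 ≈ -0.00029263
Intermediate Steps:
W(j, r) = 1/(-11 + r) (W(j, r) = 1/(r - 11) = 1/(-11 + r))
1/(-3417 + W(f, 8)) = 1/(-3417 + 1/(-11 + 8)) = 1/(-3417 + 1/(-3)) = 1/(-3417 - 1/3) = 1/(-10252/3) = -3/10252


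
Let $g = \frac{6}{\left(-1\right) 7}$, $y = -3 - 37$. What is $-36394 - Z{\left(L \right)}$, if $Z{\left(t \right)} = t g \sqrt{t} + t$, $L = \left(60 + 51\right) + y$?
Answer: $-36465 + \frac{426 \sqrt{71}}{7} \approx -35952.0$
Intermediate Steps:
$y = -40$ ($y = -3 - 37 = -40$)
$g = - \frac{6}{7}$ ($g = \frac{6}{-7} = 6 \left(- \frac{1}{7}\right) = - \frac{6}{7} \approx -0.85714$)
$L = 71$ ($L = \left(60 + 51\right) - 40 = 111 - 40 = 71$)
$Z{\left(t \right)} = t - \frac{6 t^{\frac{3}{2}}}{7}$ ($Z{\left(t \right)} = t \left(- \frac{6 \sqrt{t}}{7}\right) + t = - \frac{6 t^{\frac{3}{2}}}{7} + t = t - \frac{6 t^{\frac{3}{2}}}{7}$)
$-36394 - Z{\left(L \right)} = -36394 - \left(71 - \frac{6 \cdot 71^{\frac{3}{2}}}{7}\right) = -36394 - \left(71 - \frac{6 \cdot 71 \sqrt{71}}{7}\right) = -36394 - \left(71 - \frac{426 \sqrt{71}}{7}\right) = -36465 + \frac{426 \sqrt{71}}{7}$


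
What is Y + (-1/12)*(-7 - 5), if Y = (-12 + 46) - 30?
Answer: 5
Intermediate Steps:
Y = 4 (Y = 34 - 30 = 4)
Y + (-1/12)*(-7 - 5) = 4 + (-1/12)*(-7 - 5) = 4 - 1*1/12*(-12) = 4 - 1/12*(-12) = 4 + 1 = 5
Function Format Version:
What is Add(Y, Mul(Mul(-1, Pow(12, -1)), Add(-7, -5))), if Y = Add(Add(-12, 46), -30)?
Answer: 5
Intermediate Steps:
Y = 4 (Y = Add(34, -30) = 4)
Add(Y, Mul(Mul(-1, Pow(12, -1)), Add(-7, -5))) = Add(4, Mul(Mul(-1, Pow(12, -1)), Add(-7, -5))) = Add(4, Mul(Mul(-1, Rational(1, 12)), -12)) = Add(4, Mul(Rational(-1, 12), -12)) = Add(4, 1) = 5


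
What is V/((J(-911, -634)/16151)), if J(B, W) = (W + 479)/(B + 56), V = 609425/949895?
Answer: 10858856535/189979 ≈ 57158.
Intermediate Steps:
V = 121885/189979 (V = 609425*(1/949895) = 121885/189979 ≈ 0.64157)
J(B, W) = (479 + W)/(56 + B)
V/((J(-911, -634)/16151)) = 121885/(189979*((((479 - 634)/(56 - 911))/16151))) = 121885/(189979*(((-155/(-855))*(1/16151)))) = 121885/(189979*((-1/855*(-155)*(1/16151)))) = 121885/(189979*(((31/171)*(1/16151)))) = 121885/(189979*(1/89091)) = (121885/189979)*89091 = 10858856535/189979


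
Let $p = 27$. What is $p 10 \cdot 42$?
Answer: $11340$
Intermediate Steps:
$p 10 \cdot 42 = 27 \cdot 10 \cdot 42 = 270 \cdot 42 = 11340$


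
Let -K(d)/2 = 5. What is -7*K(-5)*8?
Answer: 560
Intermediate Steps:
K(d) = -10 (K(d) = -2*5 = -10)
-7*K(-5)*8 = -7*(-10)*8 = 70*8 = 560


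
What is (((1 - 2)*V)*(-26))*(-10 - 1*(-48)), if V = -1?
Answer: -988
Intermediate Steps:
(((1 - 2)*V)*(-26))*(-10 - 1*(-48)) = (((1 - 2)*(-1))*(-26))*(-10 - 1*(-48)) = (-1*(-1)*(-26))*(-10 + 48) = (1*(-26))*38 = -26*38 = -988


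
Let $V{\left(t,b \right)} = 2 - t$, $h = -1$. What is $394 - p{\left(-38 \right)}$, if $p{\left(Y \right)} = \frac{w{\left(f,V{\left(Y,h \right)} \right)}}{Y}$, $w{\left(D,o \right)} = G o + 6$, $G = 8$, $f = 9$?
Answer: $\frac{7649}{19} \approx 402.58$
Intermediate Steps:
$w{\left(D,o \right)} = 6 + 8 o$ ($w{\left(D,o \right)} = 8 o + 6 = 6 + 8 o$)
$p{\left(Y \right)} = \frac{22 - 8 Y}{Y}$ ($p{\left(Y \right)} = \frac{6 + 8 \left(2 - Y\right)}{Y} = \frac{6 - \left(-16 + 8 Y\right)}{Y} = \frac{22 - 8 Y}{Y}$)
$394 - p{\left(-38 \right)} = 394 - \left(-8 + \frac{22}{-38}\right) = 394 - \left(-8 + 22 \left(- \frac{1}{38}\right)\right) = 394 - \left(-8 - \frac{11}{19}\right) = 394 - - \frac{163}{19} = 394 + \frac{163}{19} = \frac{7649}{19}$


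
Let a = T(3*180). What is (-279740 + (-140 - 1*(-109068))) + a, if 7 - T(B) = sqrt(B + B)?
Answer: -170805 - 6*sqrt(30) ≈ -1.7084e+5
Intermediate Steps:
T(B) = 7 - sqrt(2)*sqrt(B) (T(B) = 7 - sqrt(B + B) = 7 - sqrt(2*B) = 7 - sqrt(2)*sqrt(B))
a = 7 - 6*sqrt(30) (a = 7 - sqrt(2)*sqrt(3*180) = 7 - sqrt(2)*sqrt(540) = 7 - sqrt(2)*6*sqrt(15) = 7 - 6*sqrt(30) ≈ -25.863)
(-279740 + (-140 - 1*(-109068))) + a = (-279740 + (-140 - 1*(-109068))) + (7 - 6*sqrt(30)) = (-279740 + (-140 + 109068)) + (7 - 6*sqrt(30)) = (-279740 + 108928) + (7 - 6*sqrt(30)) = -170812 + (7 - 6*sqrt(30)) = -170805 - 6*sqrt(30)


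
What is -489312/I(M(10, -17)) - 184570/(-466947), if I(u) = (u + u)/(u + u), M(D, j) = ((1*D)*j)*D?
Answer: -228482585894/466947 ≈ -4.8931e+5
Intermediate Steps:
M(D, j) = j*D² (M(D, j) = (D*j)*D = j*D²)
I(u) = 1 (I(u) = (2*u)/((2*u)) = (2*u)*(1/(2*u)) = 1)
-489312/I(M(10, -17)) - 184570/(-466947) = -489312/1 - 184570/(-466947) = -489312*1 - 184570*(-1/466947) = -489312 + 184570/466947 = -228482585894/466947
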